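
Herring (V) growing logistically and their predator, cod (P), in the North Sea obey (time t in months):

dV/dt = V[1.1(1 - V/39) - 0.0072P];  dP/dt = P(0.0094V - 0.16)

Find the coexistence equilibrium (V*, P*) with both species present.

From dP/dt = 0 with P > 0: 0.0094V* = 0.16, so V* = 17.
Substitute into dV/dt = 0: 1.1(1 - 17/39) = 0.0072P*.
The bracket is 0.564, giving P* = 0.62/0.0072 = 86.1.

V* ≈ 17, P* ≈ 86.1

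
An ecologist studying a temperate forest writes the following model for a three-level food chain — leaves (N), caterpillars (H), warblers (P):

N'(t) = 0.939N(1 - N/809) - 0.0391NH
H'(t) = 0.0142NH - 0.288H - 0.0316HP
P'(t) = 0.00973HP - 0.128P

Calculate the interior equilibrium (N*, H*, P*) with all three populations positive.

From dP/dt = 0: 0.00973H* = 0.128, so H* = 13.2.
From dN/dt = 0: 0.939(1 - N*/809) = 0.0391·13.2, giving N* = 809·(1 - 0.548) = 366.
From dH/dt = 0: 0.0142·366 - 0.288 = 0.0316P*, so P* = 4.91/0.0316 = 155.

N* ≈ 366, H* ≈ 13.2, P* ≈ 155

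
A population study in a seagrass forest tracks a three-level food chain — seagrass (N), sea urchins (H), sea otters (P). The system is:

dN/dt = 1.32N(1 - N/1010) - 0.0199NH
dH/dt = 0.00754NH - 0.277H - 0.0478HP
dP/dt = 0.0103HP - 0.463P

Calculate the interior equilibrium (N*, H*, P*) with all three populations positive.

From dP/dt = 0: 0.0103H* = 0.463, so H* = 45.
From dN/dt = 0: 1.32(1 - N*/1010) = 0.0199·45, giving N* = 1010·(1 - 0.678) = 326.
From dH/dt = 0: 0.00754·326 - 0.277 = 0.0478P*, so P* = 2.18/0.0478 = 45.6.

N* ≈ 326, H* ≈ 45, P* ≈ 45.6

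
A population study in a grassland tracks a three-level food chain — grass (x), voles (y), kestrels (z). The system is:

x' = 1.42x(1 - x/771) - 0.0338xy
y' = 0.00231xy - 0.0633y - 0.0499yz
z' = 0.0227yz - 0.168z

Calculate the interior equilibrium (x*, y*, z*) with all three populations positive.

From dz/dt = 0: 0.0227y* = 0.168, so y* = 7.4.
From dx/dt = 0: 1.42(1 - x*/771) = 0.0338·7.4, giving x* = 771·(1 - 0.176) = 635.
From dy/dt = 0: 0.00231·635 - 0.0633 = 0.0499z*, so z* = 1.4/0.0499 = 28.1.

x* ≈ 635, y* ≈ 7.4, z* ≈ 28.1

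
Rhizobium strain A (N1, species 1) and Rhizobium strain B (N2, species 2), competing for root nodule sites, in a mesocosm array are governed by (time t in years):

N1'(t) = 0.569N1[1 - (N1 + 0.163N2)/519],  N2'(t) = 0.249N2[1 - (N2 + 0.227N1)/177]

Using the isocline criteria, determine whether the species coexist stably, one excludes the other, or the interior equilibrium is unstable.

stable coexistence

Compare the nullcline intercepts: K1/α12 = 519/0.163 = 3180 > K2 = 177; K2/α21 = 177/0.227 = 780 > K1 = 519.
Since both inequalities hold, each species can invade when rare, so the interior equilibrium is stable.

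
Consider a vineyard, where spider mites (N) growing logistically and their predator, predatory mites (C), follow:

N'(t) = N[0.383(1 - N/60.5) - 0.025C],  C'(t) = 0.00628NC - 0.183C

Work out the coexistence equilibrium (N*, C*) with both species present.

N* ≈ 29.1, C* ≈ 7.94

From dC/dt = 0 with C > 0: 0.00628N* = 0.183, so N* = 29.1.
Substitute into dN/dt = 0: 0.383(1 - 29.1/60.5) = 0.025C*.
The bracket is 0.518, giving C* = 0.199/0.025 = 7.94.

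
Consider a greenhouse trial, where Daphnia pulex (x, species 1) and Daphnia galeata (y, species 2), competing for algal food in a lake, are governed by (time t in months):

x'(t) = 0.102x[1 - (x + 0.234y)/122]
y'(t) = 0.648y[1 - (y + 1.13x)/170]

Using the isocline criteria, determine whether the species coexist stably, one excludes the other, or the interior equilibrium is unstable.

Compare the nullcline intercepts: K1/α12 = 122/0.234 = 521 > K2 = 170; K2/α21 = 170/1.13 = 150 > K1 = 122.
Since both inequalities hold, each species can invade when rare, so the interior equilibrium is stable.

stable coexistence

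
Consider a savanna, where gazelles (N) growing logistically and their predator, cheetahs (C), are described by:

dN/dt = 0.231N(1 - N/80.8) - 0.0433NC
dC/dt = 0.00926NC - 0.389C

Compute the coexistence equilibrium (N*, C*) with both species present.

N* ≈ 42, C* ≈ 2.56

From dC/dt = 0 with C > 0: 0.00926N* = 0.389, so N* = 42.
Substitute into dN/dt = 0: 0.231(1 - 42/80.8) = 0.0433C*.
The bracket is 0.48, giving C* = 0.111/0.0433 = 2.56.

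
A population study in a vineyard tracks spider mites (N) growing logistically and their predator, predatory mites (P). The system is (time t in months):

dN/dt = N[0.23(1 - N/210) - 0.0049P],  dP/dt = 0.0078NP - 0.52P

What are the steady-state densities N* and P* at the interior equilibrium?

N* ≈ 66.7, P* ≈ 32

From dP/dt = 0 with P > 0: 0.0078N* = 0.52, so N* = 66.7.
Substitute into dN/dt = 0: 0.23(1 - 66.7/210) = 0.0049P*.
The bracket is 0.683, giving P* = 0.157/0.0049 = 32.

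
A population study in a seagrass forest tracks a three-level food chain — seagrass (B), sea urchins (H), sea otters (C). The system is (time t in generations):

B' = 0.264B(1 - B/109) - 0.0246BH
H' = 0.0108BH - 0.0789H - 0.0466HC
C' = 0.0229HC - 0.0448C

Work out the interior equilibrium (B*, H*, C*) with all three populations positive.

B* ≈ 89.1, H* ≈ 1.96, C* ≈ 19

From dC/dt = 0: 0.0229H* = 0.0448, so H* = 1.96.
From dB/dt = 0: 0.264(1 - B*/109) = 0.0246·1.96, giving B* = 109·(1 - 0.182) = 89.1.
From dH/dt = 0: 0.0108·89.1 - 0.0789 = 0.0466C*, so C* = 0.884/0.0466 = 19.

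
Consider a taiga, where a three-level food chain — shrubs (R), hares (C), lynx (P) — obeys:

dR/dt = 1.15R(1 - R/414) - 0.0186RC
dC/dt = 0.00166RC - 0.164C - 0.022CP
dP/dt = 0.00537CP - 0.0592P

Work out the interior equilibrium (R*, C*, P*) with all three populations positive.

From dP/dt = 0: 0.00537C* = 0.0592, so C* = 11.
From dR/dt = 0: 1.15(1 - R*/414) = 0.0186·11, giving R* = 414·(1 - 0.178) = 340.
From dC/dt = 0: 0.00166·340 - 0.164 = 0.022P*, so P* = 0.401/0.022 = 18.2.

R* ≈ 340, C* ≈ 11, P* ≈ 18.2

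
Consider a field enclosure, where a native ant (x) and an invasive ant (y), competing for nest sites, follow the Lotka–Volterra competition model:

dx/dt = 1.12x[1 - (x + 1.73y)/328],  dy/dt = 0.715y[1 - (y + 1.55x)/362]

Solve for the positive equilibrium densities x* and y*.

Setting both brackets to zero gives the nullclines x + 1.73y = 328 and 1.55x + y = 362.
Substituting y = 362 - 1.55x into the first: x(1 - 1.73·1.55) = 328 - 1.73·362.
So x* = -298/-1.68 = 177, and then y* = 362 - 1.55·177 = 87.1.

x* ≈ 177, y* ≈ 87.1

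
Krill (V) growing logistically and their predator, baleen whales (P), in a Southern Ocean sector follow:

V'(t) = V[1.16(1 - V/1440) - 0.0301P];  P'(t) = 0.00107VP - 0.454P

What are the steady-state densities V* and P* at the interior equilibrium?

From dP/dt = 0 with P > 0: 0.00107V* = 0.454, so V* = 424.
Substitute into dV/dt = 0: 1.16(1 - 424/1440) = 0.0301P*.
The bracket is 0.705, giving P* = 0.818/0.0301 = 27.2.

V* ≈ 424, P* ≈ 27.2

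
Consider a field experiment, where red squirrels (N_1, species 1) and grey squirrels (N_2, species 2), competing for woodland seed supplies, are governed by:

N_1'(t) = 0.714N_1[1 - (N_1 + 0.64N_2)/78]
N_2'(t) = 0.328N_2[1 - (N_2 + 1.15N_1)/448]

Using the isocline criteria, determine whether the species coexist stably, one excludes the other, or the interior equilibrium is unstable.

species 2 excludes species 1

Compare the nullcline intercepts: K1/α12 = 78/0.64 = 122 < K2 = 448; K2/α21 = 448/1.15 = 390 > K1 = 78.
Since the inequalities point opposite ways, species 2 can invade but species 1 cannot.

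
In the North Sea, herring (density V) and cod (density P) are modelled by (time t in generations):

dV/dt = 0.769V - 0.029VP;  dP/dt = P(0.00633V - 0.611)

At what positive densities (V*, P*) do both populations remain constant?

Set dP/dt = 0 with P > 0: 0.00633V - 0.611 = 0, so V* = 0.611/0.00633 = 96.5.
Set dV/dt = 0 with V > 0: 0.769 - 0.029P = 0, so P* = 0.769/0.029 = 26.5.

V* ≈ 96.5, P* ≈ 26.5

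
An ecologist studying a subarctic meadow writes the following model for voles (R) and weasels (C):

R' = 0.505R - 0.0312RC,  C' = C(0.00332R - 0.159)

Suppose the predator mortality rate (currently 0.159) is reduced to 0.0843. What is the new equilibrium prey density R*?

At the interior fixed point, setting dC/dt = 0 with C > 0 fixes R* = (predator death rate)/(RC coefficient) — independent of the other coefficients.
With the change, R* = 0.0843/0.00332 = 25.4; it falls from 47.9.

R* ≈ 25.4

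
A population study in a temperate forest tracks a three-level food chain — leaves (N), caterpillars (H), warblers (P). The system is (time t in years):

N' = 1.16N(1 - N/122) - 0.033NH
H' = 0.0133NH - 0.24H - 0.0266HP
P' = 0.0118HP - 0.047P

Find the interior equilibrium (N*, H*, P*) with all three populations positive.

From dP/dt = 0: 0.0118H* = 0.047, so H* = 3.98.
From dN/dt = 0: 1.16(1 - N*/122) = 0.033·3.98, giving N* = 122·(1 - 0.113) = 108.
From dH/dt = 0: 0.0133·108 - 0.24 = 0.0266P*, so P* = 1.2/0.0266 = 45.1.

N* ≈ 108, H* ≈ 3.98, P* ≈ 45.1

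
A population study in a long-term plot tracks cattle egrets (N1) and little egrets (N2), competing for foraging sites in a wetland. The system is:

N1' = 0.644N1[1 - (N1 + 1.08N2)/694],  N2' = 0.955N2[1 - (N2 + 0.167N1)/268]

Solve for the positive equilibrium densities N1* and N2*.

Setting both brackets to zero gives the nullclines N1 + 1.08N2 = 694 and 0.167N1 + N2 = 268.
Substituting N2 = 268 - 0.167N1 into the first: N1(1 - 1.08·0.167) = 694 - 1.08·268.
So N1* = 405/0.82 = 494, and then N2* = 268 - 0.167·494 = 186.

N1* ≈ 494, N2* ≈ 186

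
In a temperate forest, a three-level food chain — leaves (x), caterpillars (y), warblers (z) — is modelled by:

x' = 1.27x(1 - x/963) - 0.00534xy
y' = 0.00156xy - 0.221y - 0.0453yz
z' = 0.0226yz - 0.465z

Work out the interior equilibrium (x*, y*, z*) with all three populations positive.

x* ≈ 880, y* ≈ 20.6, z* ≈ 25.4

From dz/dt = 0: 0.0226y* = 0.465, so y* = 20.6.
From dx/dt = 0: 1.27(1 - x*/963) = 0.00534·20.6, giving x* = 963·(1 - 0.0865) = 880.
From dy/dt = 0: 0.00156·880 - 0.221 = 0.0453z*, so z* = 1.15/0.0453 = 25.4.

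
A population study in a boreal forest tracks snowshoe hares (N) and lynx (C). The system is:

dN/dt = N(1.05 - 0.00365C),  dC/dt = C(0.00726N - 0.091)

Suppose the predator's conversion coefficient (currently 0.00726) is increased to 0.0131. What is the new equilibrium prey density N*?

N* ≈ 6.95

At the interior fixed point, setting dC/dt = 0 with C > 0 fixes N* = (predator death rate)/(NC coefficient) — independent of the other coefficients.
With the change, N* = 0.091/0.0131 = 6.95; it falls from 12.5.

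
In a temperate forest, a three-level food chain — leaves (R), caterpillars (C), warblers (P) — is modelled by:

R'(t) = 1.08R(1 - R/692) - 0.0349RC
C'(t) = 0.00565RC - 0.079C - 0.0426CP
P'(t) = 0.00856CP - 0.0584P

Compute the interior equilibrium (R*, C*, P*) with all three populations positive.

From dP/dt = 0: 0.00856C* = 0.0584, so C* = 6.82.
From dR/dt = 0: 1.08(1 - R*/692) = 0.0349·6.82, giving R* = 692·(1 - 0.22) = 539.
From dC/dt = 0: 0.00565·539 - 0.079 = 0.0426P*, so P* = 2.97/0.0426 = 69.7.

R* ≈ 539, C* ≈ 6.82, P* ≈ 69.7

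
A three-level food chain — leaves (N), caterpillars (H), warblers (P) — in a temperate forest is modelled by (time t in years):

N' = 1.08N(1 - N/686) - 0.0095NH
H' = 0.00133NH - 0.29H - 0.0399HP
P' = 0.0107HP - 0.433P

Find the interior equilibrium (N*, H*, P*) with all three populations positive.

From dP/dt = 0: 0.0107H* = 0.433, so H* = 40.5.
From dN/dt = 0: 1.08(1 - N*/686) = 0.0095·40.5, giving N* = 686·(1 - 0.356) = 442.
From dH/dt = 0: 0.00133·442 - 0.29 = 0.0399P*, so P* = 0.298/0.0399 = 7.46.

N* ≈ 442, H* ≈ 40.5, P* ≈ 7.46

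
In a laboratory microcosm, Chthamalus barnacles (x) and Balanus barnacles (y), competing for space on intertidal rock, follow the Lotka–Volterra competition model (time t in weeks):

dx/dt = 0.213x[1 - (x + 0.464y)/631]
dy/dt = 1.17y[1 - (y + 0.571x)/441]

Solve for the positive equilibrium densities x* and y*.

x* ≈ 580, y* ≈ 110

Setting both brackets to zero gives the nullclines x + 0.464y = 631 and 0.571x + y = 441.
Substituting y = 441 - 0.571x into the first: x(1 - 0.464·0.571) = 631 - 0.464·441.
So x* = 426/0.735 = 580, and then y* = 441 - 0.571·580 = 110.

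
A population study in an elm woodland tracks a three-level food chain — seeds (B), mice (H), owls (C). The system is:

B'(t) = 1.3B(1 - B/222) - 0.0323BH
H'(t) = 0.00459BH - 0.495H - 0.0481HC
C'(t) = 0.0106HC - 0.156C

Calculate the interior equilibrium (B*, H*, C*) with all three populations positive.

B* ≈ 141, H* ≈ 14.7, C* ≈ 3.15

From dC/dt = 0: 0.0106H* = 0.156, so H* = 14.7.
From dB/dt = 0: 1.3(1 - B*/222) = 0.0323·14.7, giving B* = 222·(1 - 0.366) = 141.
From dH/dt = 0: 0.00459·141 - 0.495 = 0.0481C*, so C* = 0.151/0.0481 = 3.15.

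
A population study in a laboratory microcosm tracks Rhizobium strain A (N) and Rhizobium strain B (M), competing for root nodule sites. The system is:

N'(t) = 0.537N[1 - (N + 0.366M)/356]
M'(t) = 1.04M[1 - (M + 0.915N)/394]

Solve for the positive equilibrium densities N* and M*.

Setting both brackets to zero gives the nullclines N + 0.366M = 356 and 0.915N + M = 394.
Substituting M = 394 - 0.915N into the first: N(1 - 0.366·0.915) = 356 - 0.366·394.
So N* = 212/0.665 = 318, and then M* = 394 - 0.915·318 = 103.

N* ≈ 318, M* ≈ 103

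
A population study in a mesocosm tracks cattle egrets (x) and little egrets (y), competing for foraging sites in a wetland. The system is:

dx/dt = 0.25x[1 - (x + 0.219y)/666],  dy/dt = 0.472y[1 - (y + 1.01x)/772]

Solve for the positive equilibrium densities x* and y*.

x* ≈ 638, y* ≈ 128

Setting both brackets to zero gives the nullclines x + 0.219y = 666 and 1.01x + y = 772.
Substituting y = 772 - 1.01x into the first: x(1 - 0.219·1.01) = 666 - 0.219·772.
So x* = 497/0.779 = 638, and then y* = 772 - 1.01·638 = 128.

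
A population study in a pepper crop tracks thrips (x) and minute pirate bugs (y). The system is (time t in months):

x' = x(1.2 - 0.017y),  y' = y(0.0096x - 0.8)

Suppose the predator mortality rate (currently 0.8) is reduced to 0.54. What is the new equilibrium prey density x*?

x* ≈ 56.3

At the interior fixed point, setting dy/dt = 0 with y > 0 fixes x* = (predator death rate)/(xy coefficient) — independent of the other coefficients.
With the change, x* = 0.54/0.0096 = 56.3; it falls from 83.3.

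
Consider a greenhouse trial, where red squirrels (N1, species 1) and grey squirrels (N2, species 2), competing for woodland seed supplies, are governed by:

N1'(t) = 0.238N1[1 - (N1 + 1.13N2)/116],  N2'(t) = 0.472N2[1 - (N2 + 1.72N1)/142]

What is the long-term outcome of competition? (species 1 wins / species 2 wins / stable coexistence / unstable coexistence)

Compare the nullcline intercepts: K1/α12 = 116/1.13 = 103 < K2 = 142; K2/α21 = 142/1.72 = 82.6 < K1 = 116.
Since both are reversed, neither can invade when rare; the interior point is a saddle.

unstable coexistence (outcome depends on initial conditions)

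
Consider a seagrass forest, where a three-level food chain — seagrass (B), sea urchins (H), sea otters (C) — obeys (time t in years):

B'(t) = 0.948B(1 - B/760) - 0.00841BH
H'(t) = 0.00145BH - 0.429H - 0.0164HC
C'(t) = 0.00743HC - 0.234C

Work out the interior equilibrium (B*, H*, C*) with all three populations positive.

B* ≈ 548, H* ≈ 31.5, C* ≈ 22.3

From dC/dt = 0: 0.00743H* = 0.234, so H* = 31.5.
From dB/dt = 0: 0.948(1 - B*/760) = 0.00841·31.5, giving B* = 760·(1 - 0.279) = 548.
From dH/dt = 0: 0.00145·548 - 0.429 = 0.0164C*, so C* = 0.365/0.0164 = 22.3.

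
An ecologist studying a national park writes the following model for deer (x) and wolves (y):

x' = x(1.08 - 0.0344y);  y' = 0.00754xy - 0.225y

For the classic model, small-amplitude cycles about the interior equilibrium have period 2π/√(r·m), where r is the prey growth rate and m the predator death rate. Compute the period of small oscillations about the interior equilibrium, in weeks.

T ≈ 12.7 weeks

Here r = 1.08 and m = 0.225, so r·m = 0.243.
ω = √0.243 = 0.493 per week, hence T = 2π/ω ≈ 12.7 weeks.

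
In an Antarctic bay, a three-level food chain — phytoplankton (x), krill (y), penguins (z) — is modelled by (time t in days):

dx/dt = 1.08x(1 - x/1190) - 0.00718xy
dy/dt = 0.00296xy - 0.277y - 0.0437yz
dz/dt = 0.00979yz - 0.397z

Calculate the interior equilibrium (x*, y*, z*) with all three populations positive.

x* ≈ 869, y* ≈ 40.6, z* ≈ 52.5

From dz/dt = 0: 0.00979y* = 0.397, so y* = 40.6.
From dx/dt = 0: 1.08(1 - x*/1190) = 0.00718·40.6, giving x* = 1190·(1 - 0.27) = 869.
From dy/dt = 0: 0.00296·869 - 0.277 = 0.0437z*, so z* = 2.3/0.0437 = 52.5.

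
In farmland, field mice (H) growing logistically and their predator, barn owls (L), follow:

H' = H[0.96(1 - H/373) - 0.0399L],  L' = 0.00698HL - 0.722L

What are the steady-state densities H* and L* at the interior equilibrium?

H* ≈ 103, L* ≈ 17.4

From dL/dt = 0 with L > 0: 0.00698H* = 0.722, so H* = 103.
Substitute into dH/dt = 0: 0.96(1 - 103/373) = 0.0399L*.
The bracket is 0.723, giving L* = 0.694/0.0399 = 17.4.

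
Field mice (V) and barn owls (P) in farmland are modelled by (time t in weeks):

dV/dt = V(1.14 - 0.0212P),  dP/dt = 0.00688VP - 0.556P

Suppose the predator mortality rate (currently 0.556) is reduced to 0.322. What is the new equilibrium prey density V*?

At the interior fixed point, setting dP/dt = 0 with P > 0 fixes V* = (predator death rate)/(VP coefficient) — independent of the other coefficients.
With the change, V* = 0.322/0.00688 = 46.8; it falls from 80.8.

V* ≈ 46.8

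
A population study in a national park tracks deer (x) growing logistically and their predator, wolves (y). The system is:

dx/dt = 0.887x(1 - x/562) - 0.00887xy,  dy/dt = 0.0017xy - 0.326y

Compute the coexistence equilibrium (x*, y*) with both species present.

x* ≈ 192, y* ≈ 65.9

From dy/dt = 0 with y > 0: 0.0017x* = 0.326, so x* = 192.
Substitute into dx/dt = 0: 0.887(1 - 192/562) = 0.00887y*.
The bracket is 0.659, giving y* = 0.584/0.00887 = 65.9.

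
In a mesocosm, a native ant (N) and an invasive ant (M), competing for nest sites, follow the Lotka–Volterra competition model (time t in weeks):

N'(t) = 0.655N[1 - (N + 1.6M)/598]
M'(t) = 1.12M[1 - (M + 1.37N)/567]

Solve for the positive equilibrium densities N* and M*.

N* ≈ 259, M* ≈ 212

Setting both brackets to zero gives the nullclines N + 1.6M = 598 and 1.37N + M = 567.
Substituting M = 567 - 1.37N into the first: N(1 - 1.6·1.37) = 598 - 1.6·567.
So N* = -309/-1.19 = 259, and then M* = 567 - 1.37·259 = 212.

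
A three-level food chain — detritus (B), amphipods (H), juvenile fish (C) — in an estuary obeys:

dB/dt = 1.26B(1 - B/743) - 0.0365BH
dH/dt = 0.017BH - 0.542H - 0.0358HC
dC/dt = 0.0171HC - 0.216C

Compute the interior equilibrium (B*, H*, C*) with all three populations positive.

B* ≈ 471, H* ≈ 12.6, C* ≈ 209

From dC/dt = 0: 0.0171H* = 0.216, so H* = 12.6.
From dB/dt = 0: 1.26(1 - B*/743) = 0.0365·12.6, giving B* = 743·(1 - 0.366) = 471.
From dH/dt = 0: 0.017·471 - 0.542 = 0.0358C*, so C* = 7.47/0.0358 = 209.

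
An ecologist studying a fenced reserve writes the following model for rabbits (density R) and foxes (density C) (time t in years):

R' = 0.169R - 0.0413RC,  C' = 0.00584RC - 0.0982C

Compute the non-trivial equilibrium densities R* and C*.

R* ≈ 16.8, C* ≈ 4.09

Set dC/dt = 0 with C > 0: 0.00584R - 0.0982 = 0, so R* = 0.0982/0.00584 = 16.8.
Set dR/dt = 0 with R > 0: 0.169 - 0.0413C = 0, so C* = 0.169/0.0413 = 4.09.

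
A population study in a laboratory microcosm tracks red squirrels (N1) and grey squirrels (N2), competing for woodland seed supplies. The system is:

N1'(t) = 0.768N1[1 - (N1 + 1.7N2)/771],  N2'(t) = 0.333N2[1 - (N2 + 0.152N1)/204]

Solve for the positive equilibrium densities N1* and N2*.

Setting both brackets to zero gives the nullclines N1 + 1.7N2 = 771 and 0.152N1 + N2 = 204.
Substituting N2 = 204 - 0.152N1 into the first: N1(1 - 1.7·0.152) = 771 - 1.7·204.
So N1* = 424/0.742 = 572, and then N2* = 204 - 0.152·572 = 117.

N1* ≈ 572, N2* ≈ 117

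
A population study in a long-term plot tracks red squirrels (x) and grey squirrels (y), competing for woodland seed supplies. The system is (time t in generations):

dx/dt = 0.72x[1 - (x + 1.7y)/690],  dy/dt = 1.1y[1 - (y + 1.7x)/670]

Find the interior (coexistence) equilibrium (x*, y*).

Setting both brackets to zero gives the nullclines x + 1.7y = 690 and 1.7x + y = 670.
Substituting y = 670 - 1.7x into the first: x(1 - 1.7·1.7) = 690 - 1.7·670.
So x* = -449/-1.89 = 238, and then y* = 670 - 1.7·238 = 266.

x* ≈ 238, y* ≈ 266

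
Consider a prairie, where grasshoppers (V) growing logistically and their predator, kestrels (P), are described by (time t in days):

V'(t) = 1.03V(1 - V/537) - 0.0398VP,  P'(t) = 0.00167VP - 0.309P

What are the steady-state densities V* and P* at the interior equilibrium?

From dP/dt = 0 with P > 0: 0.00167V* = 0.309, so V* = 185.
Substitute into dV/dt = 0: 1.03(1 - 185/537) = 0.0398P*.
The bracket is 0.655, giving P* = 0.675/0.0398 = 17.

V* ≈ 185, P* ≈ 17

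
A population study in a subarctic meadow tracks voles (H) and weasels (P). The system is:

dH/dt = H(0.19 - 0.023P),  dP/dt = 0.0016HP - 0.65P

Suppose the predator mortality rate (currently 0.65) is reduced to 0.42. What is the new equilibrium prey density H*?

At the interior fixed point, setting dP/dt = 0 with P > 0 fixes H* = (predator death rate)/(HP coefficient) — independent of the other coefficients.
With the change, H* = 0.42/0.0016 = 262; it falls from 406.

H* ≈ 262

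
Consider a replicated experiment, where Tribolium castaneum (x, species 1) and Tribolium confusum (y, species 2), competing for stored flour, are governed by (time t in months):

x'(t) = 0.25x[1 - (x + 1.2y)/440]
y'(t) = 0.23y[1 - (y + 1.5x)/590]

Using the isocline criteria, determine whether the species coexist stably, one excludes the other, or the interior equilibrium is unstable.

unstable coexistence (outcome depends on initial conditions)

Compare the nullcline intercepts: K1/α12 = 440/1.2 = 367 < K2 = 590; K2/α21 = 590/1.5 = 393 < K1 = 440.
Since both are reversed, neither can invade when rare; the interior point is a saddle.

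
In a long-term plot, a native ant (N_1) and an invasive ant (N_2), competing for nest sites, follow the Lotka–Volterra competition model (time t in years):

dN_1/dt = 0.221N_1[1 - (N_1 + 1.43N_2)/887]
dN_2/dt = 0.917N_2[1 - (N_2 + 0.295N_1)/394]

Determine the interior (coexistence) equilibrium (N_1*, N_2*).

Setting both brackets to zero gives the nullclines N_1 + 1.43N_2 = 887 and 0.295N_1 + N_2 = 394.
Substituting N_2 = 394 - 0.295N_1 into the first: N_1(1 - 1.43·0.295) = 887 - 1.43·394.
So N_1* = 324/0.578 = 560, and then N_2* = 394 - 0.295·560 = 229.

N_1* ≈ 560, N_2* ≈ 229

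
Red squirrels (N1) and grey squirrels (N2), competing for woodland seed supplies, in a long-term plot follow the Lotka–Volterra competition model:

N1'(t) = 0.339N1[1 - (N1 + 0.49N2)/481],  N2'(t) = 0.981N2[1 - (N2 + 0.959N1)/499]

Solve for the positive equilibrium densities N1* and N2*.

N1* ≈ 446, N2* ≈ 71.2

Setting both brackets to zero gives the nullclines N1 + 0.49N2 = 481 and 0.959N1 + N2 = 499.
Substituting N2 = 499 - 0.959N1 into the first: N1(1 - 0.49·0.959) = 481 - 0.49·499.
So N1* = 236/0.53 = 446, and then N2* = 499 - 0.959·446 = 71.2.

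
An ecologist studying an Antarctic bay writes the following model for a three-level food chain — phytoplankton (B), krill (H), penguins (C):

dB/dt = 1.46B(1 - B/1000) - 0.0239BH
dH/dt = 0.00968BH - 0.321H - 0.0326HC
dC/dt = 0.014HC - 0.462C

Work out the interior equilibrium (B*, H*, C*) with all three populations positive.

From dC/dt = 0: 0.014H* = 0.462, so H* = 33.
From dB/dt = 0: 1.46(1 - B*/1000) = 0.0239·33, giving B* = 1000·(1 - 0.54) = 460.
From dH/dt = 0: 0.00968·460 - 0.321 = 0.0326C*, so C* = 4.13/0.0326 = 127.

B* ≈ 460, H* ≈ 33, C* ≈ 127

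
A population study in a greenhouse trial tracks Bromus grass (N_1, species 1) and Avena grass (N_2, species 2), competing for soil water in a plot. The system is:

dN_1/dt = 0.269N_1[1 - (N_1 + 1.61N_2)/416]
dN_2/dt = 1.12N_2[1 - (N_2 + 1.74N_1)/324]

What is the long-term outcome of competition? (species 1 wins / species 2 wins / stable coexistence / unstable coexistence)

unstable coexistence (outcome depends on initial conditions)

Compare the nullcline intercepts: K1/α12 = 416/1.61 = 258 < K2 = 324; K2/α21 = 324/1.74 = 186 < K1 = 416.
Since both are reversed, neither can invade when rare; the interior point is a saddle.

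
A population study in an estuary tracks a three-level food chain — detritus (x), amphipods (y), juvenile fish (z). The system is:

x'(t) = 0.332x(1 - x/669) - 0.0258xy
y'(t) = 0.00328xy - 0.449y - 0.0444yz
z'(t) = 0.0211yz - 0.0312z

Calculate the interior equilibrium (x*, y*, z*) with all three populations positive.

From dz/dt = 0: 0.0211y* = 0.0312, so y* = 1.48.
From dx/dt = 0: 0.332(1 - x*/669) = 0.0258·1.48, giving x* = 669·(1 - 0.115) = 592.
From dy/dt = 0: 0.00328·592 - 0.449 = 0.0444z*, so z* = 1.49/0.0444 = 33.6.

x* ≈ 592, y* ≈ 1.48, z* ≈ 33.6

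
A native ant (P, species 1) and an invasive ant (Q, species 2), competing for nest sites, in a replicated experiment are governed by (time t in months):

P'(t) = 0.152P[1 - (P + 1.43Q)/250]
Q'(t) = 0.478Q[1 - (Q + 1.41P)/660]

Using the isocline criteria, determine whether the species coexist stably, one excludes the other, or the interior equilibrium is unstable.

species 2 excludes species 1

Compare the nullcline intercepts: K1/α12 = 250/1.43 = 175 < K2 = 660; K2/α21 = 660/1.41 = 468 > K1 = 250.
Since the inequalities point opposite ways, species 2 can invade but species 1 cannot.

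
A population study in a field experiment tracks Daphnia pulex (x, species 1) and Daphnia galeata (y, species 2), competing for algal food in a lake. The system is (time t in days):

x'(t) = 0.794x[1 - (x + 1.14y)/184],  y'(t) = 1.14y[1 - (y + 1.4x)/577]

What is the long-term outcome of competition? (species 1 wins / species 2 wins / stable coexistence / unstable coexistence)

Compare the nullcline intercepts: K1/α12 = 184/1.14 = 161 < K2 = 577; K2/α21 = 577/1.4 = 412 > K1 = 184.
Since the inequalities point opposite ways, species 2 can invade but species 1 cannot.

species 2 excludes species 1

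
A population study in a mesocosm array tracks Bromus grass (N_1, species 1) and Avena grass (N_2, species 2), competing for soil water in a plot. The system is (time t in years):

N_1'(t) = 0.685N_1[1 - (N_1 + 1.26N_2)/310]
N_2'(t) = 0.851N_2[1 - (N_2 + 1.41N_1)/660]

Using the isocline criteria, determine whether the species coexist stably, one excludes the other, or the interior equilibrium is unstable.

species 2 excludes species 1

Compare the nullcline intercepts: K1/α12 = 310/1.26 = 246 < K2 = 660; K2/α21 = 660/1.41 = 468 > K1 = 310.
Since the inequalities point opposite ways, species 2 can invade but species 1 cannot.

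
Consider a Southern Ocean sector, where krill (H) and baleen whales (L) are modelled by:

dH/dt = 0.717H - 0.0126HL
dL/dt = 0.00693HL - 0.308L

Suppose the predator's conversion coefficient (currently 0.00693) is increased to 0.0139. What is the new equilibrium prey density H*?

At the interior fixed point, setting dL/dt = 0 with L > 0 fixes H* = (predator death rate)/(HL coefficient) — independent of the other coefficients.
With the change, H* = 0.308/0.0139 = 22.2; it falls from 44.4.

H* ≈ 22.2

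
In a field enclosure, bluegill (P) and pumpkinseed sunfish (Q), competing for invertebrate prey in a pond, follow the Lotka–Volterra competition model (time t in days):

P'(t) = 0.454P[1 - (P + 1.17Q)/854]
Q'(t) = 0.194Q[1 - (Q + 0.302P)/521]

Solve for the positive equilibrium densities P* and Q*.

P* ≈ 378, Q* ≈ 407

Setting both brackets to zero gives the nullclines P + 1.17Q = 854 and 0.302P + Q = 521.
Substituting Q = 521 - 0.302P into the first: P(1 - 1.17·0.302) = 854 - 1.17·521.
So P* = 244/0.647 = 378, and then Q* = 521 - 0.302·378 = 407.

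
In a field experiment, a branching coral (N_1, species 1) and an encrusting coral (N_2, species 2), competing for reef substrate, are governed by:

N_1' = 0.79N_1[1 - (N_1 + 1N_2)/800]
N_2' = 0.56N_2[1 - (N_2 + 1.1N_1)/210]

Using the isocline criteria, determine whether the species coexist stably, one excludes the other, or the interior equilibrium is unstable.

Compare the nullcline intercepts: K1/α12 = 800/1 = 800 > K2 = 210; K2/α21 = 210/1.1 = 191 < K1 = 800.
Since the inequalities point opposite ways, species 1 can invade but species 2 cannot.

species 1 excludes species 2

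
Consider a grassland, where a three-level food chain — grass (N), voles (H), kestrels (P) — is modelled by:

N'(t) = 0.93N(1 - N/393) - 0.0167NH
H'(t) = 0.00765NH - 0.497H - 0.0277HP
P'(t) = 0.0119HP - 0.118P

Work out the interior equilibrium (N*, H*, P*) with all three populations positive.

From dP/dt = 0: 0.0119H* = 0.118, so H* = 9.92.
From dN/dt = 0: 0.93(1 - N*/393) = 0.0167·9.92, giving N* = 393·(1 - 0.178) = 323.
From dH/dt = 0: 0.00765·323 - 0.497 = 0.0277P*, so P* = 1.97/0.0277 = 71.3.

N* ≈ 323, H* ≈ 9.92, P* ≈ 71.3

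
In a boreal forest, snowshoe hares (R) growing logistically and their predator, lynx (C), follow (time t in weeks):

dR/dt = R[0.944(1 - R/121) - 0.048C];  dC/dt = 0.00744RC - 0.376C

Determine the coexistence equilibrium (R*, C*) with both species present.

From dC/dt = 0 with C > 0: 0.00744R* = 0.376, so R* = 50.5.
Substitute into dR/dt = 0: 0.944(1 - 50.5/121) = 0.048C*.
The bracket is 0.582, giving C* = 0.55/0.048 = 11.5.

R* ≈ 50.5, C* ≈ 11.5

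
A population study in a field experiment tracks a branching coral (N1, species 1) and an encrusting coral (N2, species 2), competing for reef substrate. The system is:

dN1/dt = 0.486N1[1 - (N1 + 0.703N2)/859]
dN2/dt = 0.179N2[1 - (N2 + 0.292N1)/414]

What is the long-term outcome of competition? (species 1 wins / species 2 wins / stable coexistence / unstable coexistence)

Compare the nullcline intercepts: K1/α12 = 859/0.703 = 1220 > K2 = 414; K2/α21 = 414/0.292 = 1420 > K1 = 859.
Since both inequalities hold, each species can invade when rare, so the interior equilibrium is stable.

stable coexistence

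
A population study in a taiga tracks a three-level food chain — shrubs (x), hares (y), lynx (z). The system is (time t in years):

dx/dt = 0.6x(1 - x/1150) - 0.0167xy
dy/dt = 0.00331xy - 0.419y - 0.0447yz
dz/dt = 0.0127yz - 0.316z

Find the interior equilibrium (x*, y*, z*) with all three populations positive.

From dz/dt = 0: 0.0127y* = 0.316, so y* = 24.9.
From dx/dt = 0: 0.6(1 - x*/1150) = 0.0167·24.9, giving x* = 1150·(1 - 0.693) = 354.
From dy/dt = 0: 0.00331·354 - 0.419 = 0.0447z*, so z* = 0.751/0.0447 = 16.8.

x* ≈ 354, y* ≈ 24.9, z* ≈ 16.8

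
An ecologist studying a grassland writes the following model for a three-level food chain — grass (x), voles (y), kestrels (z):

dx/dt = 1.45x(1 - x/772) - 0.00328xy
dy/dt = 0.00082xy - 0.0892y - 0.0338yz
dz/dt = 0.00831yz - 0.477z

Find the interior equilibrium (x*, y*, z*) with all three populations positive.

From dz/dt = 0: 0.00831y* = 0.477, so y* = 57.4.
From dx/dt = 0: 1.45(1 - x*/772) = 0.00328·57.4, giving x* = 772·(1 - 0.13) = 672.
From dy/dt = 0: 0.00082·672 - 0.0892 = 0.0338z*, so z* = 0.462/0.0338 = 13.7.

x* ≈ 672, y* ≈ 57.4, z* ≈ 13.7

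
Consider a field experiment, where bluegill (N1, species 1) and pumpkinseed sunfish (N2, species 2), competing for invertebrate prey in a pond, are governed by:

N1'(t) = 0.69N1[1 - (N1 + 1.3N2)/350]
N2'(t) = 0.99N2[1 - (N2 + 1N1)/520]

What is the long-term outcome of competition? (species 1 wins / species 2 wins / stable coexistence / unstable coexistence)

species 2 excludes species 1

Compare the nullcline intercepts: K1/α12 = 350/1.3 = 269 < K2 = 520; K2/α21 = 520/1 = 520 > K1 = 350.
Since the inequalities point opposite ways, species 2 can invade but species 1 cannot.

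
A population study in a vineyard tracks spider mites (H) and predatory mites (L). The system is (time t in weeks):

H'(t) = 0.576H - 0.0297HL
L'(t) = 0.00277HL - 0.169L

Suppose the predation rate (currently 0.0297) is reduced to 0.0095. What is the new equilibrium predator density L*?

L* ≈ 60.6

At the interior fixed point, setting dH/dt = 0 with H > 0 fixes L* = (prey growth rate)/(HL coefficient) — independent of the other coefficients.
With the change, L* = 0.576/0.0095 = 60.6; it rises from 19.4.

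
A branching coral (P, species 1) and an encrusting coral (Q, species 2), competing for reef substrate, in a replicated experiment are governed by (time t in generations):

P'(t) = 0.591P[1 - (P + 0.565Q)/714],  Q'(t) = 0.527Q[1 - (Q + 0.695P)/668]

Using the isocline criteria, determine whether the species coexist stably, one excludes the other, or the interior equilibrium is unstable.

stable coexistence

Compare the nullcline intercepts: K1/α12 = 714/0.565 = 1260 > K2 = 668; K2/α21 = 668/0.695 = 961 > K1 = 714.
Since both inequalities hold, each species can invade when rare, so the interior equilibrium is stable.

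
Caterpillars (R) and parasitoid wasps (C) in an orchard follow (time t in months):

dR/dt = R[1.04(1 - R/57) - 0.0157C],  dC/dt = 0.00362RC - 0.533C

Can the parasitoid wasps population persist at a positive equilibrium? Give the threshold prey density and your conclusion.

Threshold R = 147; K < 147, so no, the predator goes extinct.

The predator equation gives dC/dt > 0 only when R > 0.533/0.00362 = 147.
Without the predator, R → K = 57. Since 57 < 147, the predator cannot invade.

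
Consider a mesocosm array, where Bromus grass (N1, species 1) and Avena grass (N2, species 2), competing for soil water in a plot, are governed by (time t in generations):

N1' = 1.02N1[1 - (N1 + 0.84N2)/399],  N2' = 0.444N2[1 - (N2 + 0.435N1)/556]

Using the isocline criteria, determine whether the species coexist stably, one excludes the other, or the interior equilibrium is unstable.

species 2 excludes species 1

Compare the nullcline intercepts: K1/α12 = 399/0.84 = 475 < K2 = 556; K2/α21 = 556/0.435 = 1280 > K1 = 399.
Since the inequalities point opposite ways, species 2 can invade but species 1 cannot.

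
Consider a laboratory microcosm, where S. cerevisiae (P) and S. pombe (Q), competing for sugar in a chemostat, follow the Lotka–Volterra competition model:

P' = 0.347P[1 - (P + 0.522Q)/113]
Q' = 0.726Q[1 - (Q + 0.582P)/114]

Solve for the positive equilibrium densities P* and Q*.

P* ≈ 76.8, Q* ≈ 69.3

Setting both brackets to zero gives the nullclines P + 0.522Q = 113 and 0.582P + Q = 114.
Substituting Q = 114 - 0.582P into the first: P(1 - 0.522·0.582) = 113 - 0.522·114.
So P* = 53.5/0.696 = 76.8, and then Q* = 114 - 0.582·76.8 = 69.3.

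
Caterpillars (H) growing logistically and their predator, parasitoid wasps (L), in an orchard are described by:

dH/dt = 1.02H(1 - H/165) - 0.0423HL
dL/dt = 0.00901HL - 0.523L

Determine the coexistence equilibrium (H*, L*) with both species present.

H* ≈ 58, L* ≈ 15.6

From dL/dt = 0 with L > 0: 0.00901H* = 0.523, so H* = 58.
Substitute into dH/dt = 0: 1.02(1 - 58/165) = 0.0423L*.
The bracket is 0.648, giving L* = 0.661/0.0423 = 15.6.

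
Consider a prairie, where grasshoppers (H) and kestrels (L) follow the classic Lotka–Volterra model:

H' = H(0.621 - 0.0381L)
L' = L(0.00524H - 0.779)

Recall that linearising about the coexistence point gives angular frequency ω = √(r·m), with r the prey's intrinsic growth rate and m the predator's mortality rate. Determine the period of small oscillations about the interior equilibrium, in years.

T ≈ 9.03 years

Here r = 0.621 and m = 0.779, so r·m = 0.484.
ω = √0.484 = 0.696 per year, hence T = 2π/ω ≈ 9.03 years.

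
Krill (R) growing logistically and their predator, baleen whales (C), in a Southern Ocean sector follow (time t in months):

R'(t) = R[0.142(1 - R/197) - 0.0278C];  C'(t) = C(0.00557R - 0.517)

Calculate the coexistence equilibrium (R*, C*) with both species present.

From dC/dt = 0 with C > 0: 0.00557R* = 0.517, so R* = 92.8.
Substitute into dR/dt = 0: 0.142(1 - 92.8/197) = 0.0278C*.
The bracket is 0.529, giving C* = 0.0751/0.0278 = 2.7.

R* ≈ 92.8, C* ≈ 2.7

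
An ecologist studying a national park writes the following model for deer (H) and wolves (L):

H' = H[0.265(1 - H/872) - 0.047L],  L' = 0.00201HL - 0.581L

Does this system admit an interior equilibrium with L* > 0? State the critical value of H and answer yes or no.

Threshold H = 289; K > 289, so yes, the predator persists.

The predator equation gives dL/dt > 0 only when H > 0.581/0.00201 = 289.
Without the predator, H → K = 872. Since 872 > 289, the predator can invade and persist.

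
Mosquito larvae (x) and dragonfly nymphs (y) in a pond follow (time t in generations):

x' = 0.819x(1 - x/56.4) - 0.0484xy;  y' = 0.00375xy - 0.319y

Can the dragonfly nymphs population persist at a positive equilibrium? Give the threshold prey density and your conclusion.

Threshold x = 85.1; K < 85.1, so no, the predator goes extinct.

The predator equation gives dy/dt > 0 only when x > 0.319/0.00375 = 85.1.
Without the predator, x → K = 56.4. Since 56.4 < 85.1, the predator cannot invade.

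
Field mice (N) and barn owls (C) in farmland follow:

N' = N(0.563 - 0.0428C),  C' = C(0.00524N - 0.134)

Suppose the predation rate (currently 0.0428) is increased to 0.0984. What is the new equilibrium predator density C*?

C* ≈ 5.72

At the interior fixed point, setting dN/dt = 0 with N > 0 fixes C* = (prey growth rate)/(NC coefficient) — independent of the other coefficients.
With the change, C* = 0.563/0.0984 = 5.72; it falls from 13.2.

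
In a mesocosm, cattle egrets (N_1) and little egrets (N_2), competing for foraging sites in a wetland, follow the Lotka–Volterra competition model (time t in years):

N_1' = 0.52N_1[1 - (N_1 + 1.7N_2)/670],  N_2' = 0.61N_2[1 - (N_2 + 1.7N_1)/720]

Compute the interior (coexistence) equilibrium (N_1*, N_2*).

Setting both brackets to zero gives the nullclines N_1 + 1.7N_2 = 670 and 1.7N_1 + N_2 = 720.
Substituting N_2 = 720 - 1.7N_1 into the first: N_1(1 - 1.7·1.7) = 670 - 1.7·720.
So N_1* = -554/-1.89 = 293, and then N_2* = 720 - 1.7·293 = 222.

N_1* ≈ 293, N_2* ≈ 222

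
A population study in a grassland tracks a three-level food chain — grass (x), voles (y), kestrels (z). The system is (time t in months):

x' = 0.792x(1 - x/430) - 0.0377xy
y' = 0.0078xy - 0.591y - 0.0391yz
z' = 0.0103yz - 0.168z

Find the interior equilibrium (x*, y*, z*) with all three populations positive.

From dz/dt = 0: 0.0103y* = 0.168, so y* = 16.3.
From dx/dt = 0: 0.792(1 - x*/430) = 0.0377·16.3, giving x* = 430·(1 - 0.776) = 96.1.
From dy/dt = 0: 0.0078·96.1 - 0.591 = 0.0391z*, so z* = 0.159/0.0391 = 4.06.

x* ≈ 96.1, y* ≈ 16.3, z* ≈ 4.06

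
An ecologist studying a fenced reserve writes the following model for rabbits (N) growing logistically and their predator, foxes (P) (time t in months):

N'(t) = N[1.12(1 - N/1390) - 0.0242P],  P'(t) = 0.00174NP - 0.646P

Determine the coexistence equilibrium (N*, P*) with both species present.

N* ≈ 371, P* ≈ 33.9

From dP/dt = 0 with P > 0: 0.00174N* = 0.646, so N* = 371.
Substitute into dN/dt = 0: 1.12(1 - 371/1390) = 0.0242P*.
The bracket is 0.733, giving P* = 0.821/0.0242 = 33.9.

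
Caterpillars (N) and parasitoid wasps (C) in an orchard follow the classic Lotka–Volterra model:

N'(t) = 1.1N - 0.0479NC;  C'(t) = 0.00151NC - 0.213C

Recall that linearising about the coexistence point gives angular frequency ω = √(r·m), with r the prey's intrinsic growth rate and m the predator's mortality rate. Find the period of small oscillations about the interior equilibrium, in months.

Here r = 1.1 and m = 0.213, so r·m = 0.234.
ω = √0.234 = 0.484 per month, hence T = 2π/ω ≈ 13 months.

T ≈ 13 months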